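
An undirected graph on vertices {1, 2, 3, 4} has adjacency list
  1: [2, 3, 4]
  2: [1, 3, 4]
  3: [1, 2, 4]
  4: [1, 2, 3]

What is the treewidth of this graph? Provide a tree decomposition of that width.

A single bag containing all 4 vertices is trivially a valid decomposition of width 3. On the other hand G contains the 4-clique {1, 2, 3, 4}. A clique must lie in a single bag of any decomposition, so no decomposition can have width below 3. Combining the bounds, tw(G) = 3.

Treewidth 3.
One optimal decomposition is:
Bags: B1 = {1, 2, 3, 4}
Tree: (single bag)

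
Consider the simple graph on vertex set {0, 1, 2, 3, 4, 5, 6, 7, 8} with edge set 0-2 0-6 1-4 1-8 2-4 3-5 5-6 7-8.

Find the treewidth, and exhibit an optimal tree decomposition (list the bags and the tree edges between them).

Treewidth 1.
Bags: B1 = {7, 8}  B2 = {1, 8}  B3 = {1, 4}  B4 = {2, 4}  B5 = {0, 2}  B6 = {0, 6}  B7 = {5, 6}  B8 = {3, 5}
Tree: B1–B2, B2–B3, B3–B4, B4–B5, B5–B6, B6–B7, B7–B8

Each bag holds 2 vertices, so the decomposition has width 1, which upper-bounds the treewidth. Since G has at least one edge (e.g. 7–8), it is not an edgeless graph, so tw(G) ≥ 1. Combining the bounds, tw(G) = 1.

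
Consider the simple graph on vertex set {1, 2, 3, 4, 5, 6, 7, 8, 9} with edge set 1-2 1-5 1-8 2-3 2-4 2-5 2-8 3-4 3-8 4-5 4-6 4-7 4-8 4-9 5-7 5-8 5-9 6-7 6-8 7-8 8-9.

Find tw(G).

A width-3 tree decomposition is:
Bags: B1 = {2, 4, 5, 8}  B2 = {4, 5, 8, 9}  B3 = {2, 3, 4, 8}  B4 = {4, 5, 7, 8}  B5 = {1, 2, 5, 8}  B6 = {4, 6, 7, 8}
Tree: B1–B2, B1–B3, B2–B4, B1–B5, B4–B6
The largest bag has 4 vertices, giving width 3; this decomposition certifies tw(G) ≤ 3. On the other hand G contains the 4-clique {1, 2, 5, 8}. A clique must lie in a single bag of any decomposition, so no decomposition can have width below 3. The upper and lower bounds meet at 3, so that is the treewidth.

3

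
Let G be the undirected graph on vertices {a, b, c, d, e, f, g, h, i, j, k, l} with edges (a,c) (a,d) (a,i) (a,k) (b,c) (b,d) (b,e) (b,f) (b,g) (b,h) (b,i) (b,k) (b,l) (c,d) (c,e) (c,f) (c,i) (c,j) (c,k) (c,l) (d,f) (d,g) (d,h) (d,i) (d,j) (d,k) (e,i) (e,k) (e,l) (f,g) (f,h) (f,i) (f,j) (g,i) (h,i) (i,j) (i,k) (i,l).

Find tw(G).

4

A width-4 tree decomposition is:
Bags: B1 = {b, c, d, i, k}  B2 = {b, c, d, f, i}  B3 = {b, c, e, i, k}  B4 = {b, d, f, h, i}  B5 = {b, d, f, g, i}  B6 = {b, c, e, i, l}  B7 = {c, d, f, i, j}  B8 = {a, c, d, i, k}
Tree: B1–B2, B1–B3, B2–B4, B2–B5, B3–B6, B2–B7, B1–B8
The largest bag has 5 vertices, giving width 4; this decomposition certifies tw(G) ≤ 4. On the other hand G contains the 5-clique {a, c, d, i, k}. A clique must lie in a single bag of any decomposition, so no decomposition can have width below 4. The upper and lower bounds meet at 4, so that is the treewidth.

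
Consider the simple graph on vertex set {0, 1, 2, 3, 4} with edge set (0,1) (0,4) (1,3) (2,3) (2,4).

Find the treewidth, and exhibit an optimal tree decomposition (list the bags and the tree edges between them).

Treewidth 2.
Bags: B1 = {0, 1, 3}  B2 = {0, 2, 3}  B3 = {0, 2, 4}
Tree: B1–B2, B2–B3

Each bag holds 3 vertices, so the decomposition has width 2, which upper-bounds the treewidth. Since 0–1–3–2–4–0 is a cycle in G, G is not acyclic. Forests are exactly the graphs of treewidth ≤ 1, so tw(G) ≥ 2. Hence tw(G) = 2 exactly.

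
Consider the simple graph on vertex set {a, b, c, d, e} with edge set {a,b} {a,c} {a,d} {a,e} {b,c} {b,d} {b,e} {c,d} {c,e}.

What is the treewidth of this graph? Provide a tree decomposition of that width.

Each bag holds 4 vertices, so the decomposition has width 3, which upper-bounds the treewidth. For the lower bound, the 4 vertices {a, b, c, d} are pairwise adjacent, and any tree decomposition puts a clique entirely inside one bag — forcing width ≥ 3. Therefore the treewidth is 3.

Treewidth 3.
One such decomposition:
Bags: B1 = {a, b, c, e}  B2 = {a, b, c, d}
Tree: B1–B2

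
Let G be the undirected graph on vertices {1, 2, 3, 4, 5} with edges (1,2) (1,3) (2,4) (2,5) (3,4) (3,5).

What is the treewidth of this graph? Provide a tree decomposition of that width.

The largest bag has 3 vertices, giving width 2; this decomposition certifies tw(G) ≤ 2. For the lower bound, G contains the cycle 3–4–2–1–3, so G is not a forest; only forests have treewidth ≤ 1, hence tw(G) ≥ 2. Therefore the treewidth is 2.

Treewidth 2.
One optimal decomposition is:
Bags: B1 = {2, 3, 4}  B2 = {1, 2, 3}  B3 = {2, 3, 5}
Tree: B1–B2, B2–B3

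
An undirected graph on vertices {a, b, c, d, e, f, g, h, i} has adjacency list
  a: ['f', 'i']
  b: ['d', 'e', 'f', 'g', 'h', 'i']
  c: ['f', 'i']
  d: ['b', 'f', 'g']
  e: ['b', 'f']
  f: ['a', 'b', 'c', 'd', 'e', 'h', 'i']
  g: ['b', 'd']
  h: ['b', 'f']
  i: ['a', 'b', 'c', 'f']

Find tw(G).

A width-2 tree decomposition is:
Bags: B1 = {b, f, i}  B2 = {a, f, i}  B3 = {b, d, f}  B4 = {b, e, f}  B5 = {b, f, h}  B6 = {c, f, i}  B7 = {b, d, g}
Tree: B1–B2, B1–B3, B1–B4, B1–B5, B2–B6, B3–B7
Every bag has size at most 3, so the width is 3 − 1 = 2 and tw(G) ≤ 2. Conversely, {b, d, g} is a clique of size 3, and the vertices of any clique must share a bag in every tree decomposition; so some bag has ≥ 3 vertices and tw(G) ≥ 2. Hence tw(G) = 2 exactly.

2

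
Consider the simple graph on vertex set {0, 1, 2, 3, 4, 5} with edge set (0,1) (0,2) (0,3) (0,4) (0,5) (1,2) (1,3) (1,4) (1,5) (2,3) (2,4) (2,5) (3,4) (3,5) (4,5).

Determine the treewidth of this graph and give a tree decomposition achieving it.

Treewidth 5.
Bags: B1 = {0, 1, 2, 3, 4, 5}
Tree: (single bag)

With just one bag of size 6, the width is 6 − 1 = 5, so tw(G) ≤ 5. Conversely, {0, 1, 2, 3, 4, 5} is a clique of size 6, and the vertices of any clique must share a bag in every tree decomposition; so some bag has ≥ 6 vertices and tw(G) ≥ 5. Hence tw(G) = 5 exactly.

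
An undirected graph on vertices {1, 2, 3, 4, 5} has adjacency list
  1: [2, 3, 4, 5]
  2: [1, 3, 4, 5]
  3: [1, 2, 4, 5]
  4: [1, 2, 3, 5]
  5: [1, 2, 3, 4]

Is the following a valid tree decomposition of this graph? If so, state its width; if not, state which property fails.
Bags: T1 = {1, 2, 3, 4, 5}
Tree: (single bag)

Yes; width 4.

Vertex coverage: the bags together contain {1, 2, 3, 4, 5}, the full vertex set. Edge coverage: each edge of G has both endpoints in at least one bag. Running intersection: for every vertex, the bags containing it form a connected subtree. All three properties hold, so this is a valid tree decomposition of width max|bag| − 1 = 4, and hence tw(G) ≤ 4.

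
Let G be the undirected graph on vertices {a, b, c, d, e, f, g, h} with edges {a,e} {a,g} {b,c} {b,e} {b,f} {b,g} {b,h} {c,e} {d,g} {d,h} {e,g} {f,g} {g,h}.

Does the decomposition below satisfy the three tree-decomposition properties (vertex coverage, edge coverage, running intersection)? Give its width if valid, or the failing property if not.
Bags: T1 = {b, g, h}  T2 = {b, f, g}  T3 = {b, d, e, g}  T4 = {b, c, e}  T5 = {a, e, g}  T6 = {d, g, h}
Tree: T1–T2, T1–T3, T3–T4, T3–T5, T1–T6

A tree decomposition must satisfy three properties: every vertex lies in some bag; for every edge, both endpoints lie together in some bag; and for every vertex, the bags containing it form a connected subtree. Here bags containing vertex d are not connected in the tree, so the decomposition is invalid.

No — bags containing vertex d are not connected in the tree.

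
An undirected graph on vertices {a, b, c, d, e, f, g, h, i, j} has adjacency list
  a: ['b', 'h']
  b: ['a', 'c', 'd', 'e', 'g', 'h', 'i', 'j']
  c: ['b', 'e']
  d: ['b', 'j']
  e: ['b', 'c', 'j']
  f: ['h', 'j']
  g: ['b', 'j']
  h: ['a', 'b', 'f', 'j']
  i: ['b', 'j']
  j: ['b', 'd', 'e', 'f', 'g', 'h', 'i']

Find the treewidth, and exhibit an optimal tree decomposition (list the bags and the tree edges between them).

The largest bag has 3 vertices, giving width 2; this decomposition certifies tw(G) ≤ 2. For the lower bound, the 3 vertices {f, h, j} are pairwise adjacent, and any tree decomposition puts a clique entirely inside one bag — forcing width ≥ 2. Combining the bounds, tw(G) = 2.

Treewidth 2.
One such decomposition:
Bags: B1 = {b, c, e}  B2 = {b, e, j}  B3 = {b, g, j}  B4 = {b, d, j}  B5 = {b, h, j}  B6 = {a, b, h}  B7 = {b, i, j}  B8 = {f, h, j}
Tree: B1–B2, B2–B3, B3–B4, B4–B5, B5–B6, B4–B7, B5–B8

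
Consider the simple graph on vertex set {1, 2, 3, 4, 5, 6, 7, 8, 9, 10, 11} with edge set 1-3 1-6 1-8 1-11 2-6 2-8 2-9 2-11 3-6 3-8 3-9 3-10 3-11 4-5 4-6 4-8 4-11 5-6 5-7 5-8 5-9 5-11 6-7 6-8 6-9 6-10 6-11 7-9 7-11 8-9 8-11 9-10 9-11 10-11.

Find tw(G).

4

A width-4 tree decomposition is:
Bags: B1 = {5, 6, 7, 9, 11}  B2 = {5, 6, 8, 9, 11}  B3 = {3, 6, 8, 9, 11}  B4 = {4, 5, 6, 8, 11}  B5 = {1, 3, 6, 8, 11}  B6 = {3, 6, 9, 10, 11}  B7 = {2, 6, 8, 9, 11}
Tree: B1–B2, B2–B3, B2–B4, B3–B5, B3–B6, B3–B7
Every bag has size at most 5, so the width is 5 − 1 = 4 and tw(G) ≤ 4. On the other hand G contains the 5-clique {1, 3, 6, 8, 11}. A clique must lie in a single bag of any decomposition, so no decomposition can have width below 4. The upper and lower bounds meet at 4, so that is the treewidth.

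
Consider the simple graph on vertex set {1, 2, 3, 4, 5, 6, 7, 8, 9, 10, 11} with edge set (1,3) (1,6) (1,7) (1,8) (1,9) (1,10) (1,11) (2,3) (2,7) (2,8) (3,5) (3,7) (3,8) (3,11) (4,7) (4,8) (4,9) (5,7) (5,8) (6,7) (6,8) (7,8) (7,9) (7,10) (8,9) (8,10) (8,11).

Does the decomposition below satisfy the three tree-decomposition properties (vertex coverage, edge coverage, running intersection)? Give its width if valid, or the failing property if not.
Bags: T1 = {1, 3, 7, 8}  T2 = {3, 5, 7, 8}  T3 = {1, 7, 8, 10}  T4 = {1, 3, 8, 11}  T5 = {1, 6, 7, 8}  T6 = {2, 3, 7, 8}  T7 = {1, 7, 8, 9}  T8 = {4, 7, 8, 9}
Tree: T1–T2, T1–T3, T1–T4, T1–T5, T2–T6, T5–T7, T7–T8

Yes; width 3.

Vertex coverage: the bags together contain {1, 2, 3, 4, 5, 6, 7, 8, 9, 10, 11}, the full vertex set. Edge coverage: each edge of G has both endpoints in at least one bag. Running intersection: for every vertex, the bags containing it form a connected subtree. All three properties hold, so this is a valid tree decomposition of width max|bag| − 1 = 3, and hence tw(G) ≤ 3.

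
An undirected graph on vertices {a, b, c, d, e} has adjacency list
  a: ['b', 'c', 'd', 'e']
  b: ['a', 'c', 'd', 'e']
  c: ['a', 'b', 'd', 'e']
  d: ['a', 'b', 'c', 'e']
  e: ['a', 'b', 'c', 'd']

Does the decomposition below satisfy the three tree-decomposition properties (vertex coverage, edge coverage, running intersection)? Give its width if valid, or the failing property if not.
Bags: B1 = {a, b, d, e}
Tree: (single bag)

A tree decomposition must satisfy three properties: every vertex lies in some bag; for every edge, both endpoints lie together in some bag; and for every vertex, the bags containing it form a connected subtree. Here vertex c appears in no bag, so the decomposition is invalid.

No — vertex c appears in no bag.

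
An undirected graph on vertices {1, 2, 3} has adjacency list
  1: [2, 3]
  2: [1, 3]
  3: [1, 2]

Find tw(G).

A width-2 tree decomposition is:
Bags: B1 = {1, 2, 3}
Tree: (single bag)
A single bag containing all 3 vertices is trivially a valid decomposition of width 2. Conversely, {1, 2, 3} is a clique of size 3, and the vertices of any clique must share a bag in every tree decomposition; so some bag has ≥ 3 vertices and tw(G) ≥ 2. Therefore the treewidth is 2.

2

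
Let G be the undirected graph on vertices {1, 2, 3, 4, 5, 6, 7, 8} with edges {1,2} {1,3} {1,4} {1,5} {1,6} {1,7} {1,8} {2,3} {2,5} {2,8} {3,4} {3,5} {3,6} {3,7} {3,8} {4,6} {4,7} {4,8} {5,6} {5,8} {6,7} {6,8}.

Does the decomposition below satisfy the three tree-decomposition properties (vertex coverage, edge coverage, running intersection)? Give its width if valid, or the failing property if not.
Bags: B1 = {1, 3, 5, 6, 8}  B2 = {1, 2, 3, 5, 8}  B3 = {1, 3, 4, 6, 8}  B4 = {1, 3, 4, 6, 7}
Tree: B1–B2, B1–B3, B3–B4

Yes; width 4.

Every vertex of G appears in some bag (union = {1, 2, 3, 4, 5, 6, 7, 8}); every edge is covered by a bag; and for each vertex v the set of bags containing v is connected in the bag tree. The decomposition is therefore valid. The largest bag has 5 vertices, so the width is 4.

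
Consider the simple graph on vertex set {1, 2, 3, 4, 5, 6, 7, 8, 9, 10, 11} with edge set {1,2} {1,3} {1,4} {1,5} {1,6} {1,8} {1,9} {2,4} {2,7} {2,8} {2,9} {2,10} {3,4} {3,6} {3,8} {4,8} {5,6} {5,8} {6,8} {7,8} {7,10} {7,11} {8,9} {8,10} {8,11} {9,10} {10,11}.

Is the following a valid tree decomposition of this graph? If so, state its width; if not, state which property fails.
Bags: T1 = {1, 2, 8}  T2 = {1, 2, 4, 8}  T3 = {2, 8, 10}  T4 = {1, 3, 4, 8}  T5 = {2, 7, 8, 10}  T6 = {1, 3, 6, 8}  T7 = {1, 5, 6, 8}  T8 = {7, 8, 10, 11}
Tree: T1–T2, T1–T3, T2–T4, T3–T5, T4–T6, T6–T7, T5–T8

No — vertex 9 appears in no bag.

A tree decomposition must satisfy three properties: every vertex lies in some bag; for every edge, both endpoints lie together in some bag; and for every vertex, the bags containing it form a connected subtree. Here vertex 9 appears in no bag, so the decomposition is invalid.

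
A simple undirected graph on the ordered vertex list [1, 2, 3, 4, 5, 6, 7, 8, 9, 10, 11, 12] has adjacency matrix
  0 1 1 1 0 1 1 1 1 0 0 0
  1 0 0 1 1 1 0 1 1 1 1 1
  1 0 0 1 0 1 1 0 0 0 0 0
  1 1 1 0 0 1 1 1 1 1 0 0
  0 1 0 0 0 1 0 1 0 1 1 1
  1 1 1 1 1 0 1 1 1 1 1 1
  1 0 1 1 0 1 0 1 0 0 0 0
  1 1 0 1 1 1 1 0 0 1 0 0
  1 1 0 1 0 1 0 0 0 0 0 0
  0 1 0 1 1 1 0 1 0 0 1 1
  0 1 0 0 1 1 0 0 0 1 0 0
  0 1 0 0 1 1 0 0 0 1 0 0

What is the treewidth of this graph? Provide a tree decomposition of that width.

Treewidth 4.
One such decomposition:
Bags: B1 = {2, 4, 6, 8, 10}  B2 = {1, 2, 4, 6, 8}  B3 = {2, 5, 6, 8, 10}  B4 = {1, 2, 4, 6, 9}  B5 = {2, 5, 6, 10, 12}  B6 = {2, 5, 6, 10, 11}  B7 = {1, 4, 6, 7, 8}  B8 = {1, 3, 4, 6, 7}
Tree: B1–B2, B1–B3, B2–B4, B3–B5, B3–B6, B2–B7, B7–B8

The largest bag has 5 vertices, giving width 4; this decomposition certifies tw(G) ≤ 4. Conversely, {1, 2, 4, 6, 8} is a clique of size 5, and the vertices of any clique must share a bag in every tree decomposition; so some bag has ≥ 5 vertices and tw(G) ≥ 4. Therefore the treewidth is 4.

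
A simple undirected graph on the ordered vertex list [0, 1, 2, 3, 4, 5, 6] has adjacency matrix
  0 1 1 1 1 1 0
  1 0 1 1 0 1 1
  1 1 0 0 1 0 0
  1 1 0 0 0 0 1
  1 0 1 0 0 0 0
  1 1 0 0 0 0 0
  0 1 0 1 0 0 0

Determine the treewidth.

2

A width-2 tree decomposition is:
Bags: B1 = {0, 1, 3}  B2 = {1, 3, 6}  B3 = {0, 1, 2}  B4 = {0, 2, 4}  B5 = {0, 1, 5}
Tree: B1–B2, B1–B3, B3–B4, B3–B5
Every bag has size at most 3, so the width is 3 − 1 = 2 and tw(G) ≤ 2. On the other hand G contains the 3-clique {0, 1, 2}. A clique must lie in a single bag of any decomposition, so no decomposition can have width below 2. Therefore the treewidth is 2.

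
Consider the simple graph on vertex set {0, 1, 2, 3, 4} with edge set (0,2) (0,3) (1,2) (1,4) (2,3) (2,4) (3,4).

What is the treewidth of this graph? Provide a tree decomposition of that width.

Treewidth 2.
One optimal decomposition is:
Bags: B1 = {1, 2, 4}  B2 = {2, 3, 4}  B3 = {0, 2, 3}
Tree: B1–B2, B2–B3

Every bag has size at most 3, so the width is 3 − 1 = 2 and tw(G) ≤ 2. On the other hand G contains the 3-clique {1, 2, 4}. A clique must lie in a single bag of any decomposition, so no decomposition can have width below 2. Hence tw(G) = 2 exactly.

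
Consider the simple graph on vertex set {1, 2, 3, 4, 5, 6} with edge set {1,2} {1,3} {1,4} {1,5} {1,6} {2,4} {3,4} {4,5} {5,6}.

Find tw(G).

2

A width-2 tree decomposition is:
Bags: B1 = {1, 3, 4}  B2 = {1, 2, 4}  B3 = {1, 4, 5}  B4 = {1, 5, 6}
Tree: B1–B2, B1–B3, B3–B4
The largest bag has 3 vertices, giving width 2; this decomposition certifies tw(G) ≤ 2. For the lower bound, the 3 vertices {1, 2, 4} are pairwise adjacent, and any tree decomposition puts a clique entirely inside one bag — forcing width ≥ 2. Combining the bounds, tw(G) = 2.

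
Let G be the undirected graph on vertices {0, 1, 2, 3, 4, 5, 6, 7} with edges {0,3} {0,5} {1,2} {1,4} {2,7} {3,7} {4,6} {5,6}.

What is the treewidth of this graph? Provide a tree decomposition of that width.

Treewidth 2.
One optimal decomposition is:
Bags: B1 = {4, 5, 6}  B2 = {1, 4, 5}  B3 = {1, 2, 5}  B4 = {2, 5, 7}  B5 = {3, 5, 7}  B6 = {0, 3, 5}
Tree: B1–B2, B2–B3, B3–B4, B4–B5, B5–B6

Every bag has size at most 3, so the width is 3 − 1 = 2 and tw(G) ≤ 2. Since 5–6–4–1–2–7–3–0–5 is a cycle in G, G is not acyclic. Forests are exactly the graphs of treewidth ≤ 1, so tw(G) ≥ 2. Therefore the treewidth is 2.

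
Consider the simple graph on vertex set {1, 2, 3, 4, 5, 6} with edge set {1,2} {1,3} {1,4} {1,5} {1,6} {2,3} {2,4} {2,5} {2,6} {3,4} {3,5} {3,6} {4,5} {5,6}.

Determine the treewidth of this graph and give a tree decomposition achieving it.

Treewidth 4.
One optimal decomposition is:
Bags: B1 = {1, 2, 3, 4, 5}  B2 = {1, 2, 3, 5, 6}
Tree: B1–B2

Each bag holds 5 vertices, so the decomposition has width 4, which upper-bounds the treewidth. For the lower bound, the 5 vertices {1, 2, 3, 4, 5} are pairwise adjacent, and any tree decomposition puts a clique entirely inside one bag — forcing width ≥ 4. The upper and lower bounds meet at 4, so that is the treewidth.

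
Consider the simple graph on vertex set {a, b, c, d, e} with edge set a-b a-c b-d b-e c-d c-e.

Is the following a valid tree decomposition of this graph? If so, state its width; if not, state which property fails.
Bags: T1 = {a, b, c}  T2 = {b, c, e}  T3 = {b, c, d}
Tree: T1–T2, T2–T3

Yes; width 2.

Vertex coverage: the bags together contain {a, b, c, d, e}, the full vertex set. Edge coverage: each edge of G has both endpoints in at least one bag. Running intersection: for every vertex, the bags containing it form a connected subtree. All three properties hold, so this is a valid tree decomposition of width max|bag| − 1 = 2, and hence tw(G) ≤ 2.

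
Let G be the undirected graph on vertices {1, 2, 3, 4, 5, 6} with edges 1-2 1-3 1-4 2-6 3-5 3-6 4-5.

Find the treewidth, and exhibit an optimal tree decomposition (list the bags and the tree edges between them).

Every bag has size at most 3, so the width is 3 − 1 = 2 and tw(G) ≤ 2. Since 2–6–3–1–2 is a cycle in G, G is not acyclic. Forests are exactly the graphs of treewidth ≤ 1, so tw(G) ≥ 2. Hence tw(G) = 2 exactly.

Treewidth 2.
Bags: B1 = {1, 2, 6}  B2 = {1, 3, 6}  B3 = {1, 3, 4}  B4 = {3, 4, 5}
Tree: B1–B2, B2–B3, B3–B4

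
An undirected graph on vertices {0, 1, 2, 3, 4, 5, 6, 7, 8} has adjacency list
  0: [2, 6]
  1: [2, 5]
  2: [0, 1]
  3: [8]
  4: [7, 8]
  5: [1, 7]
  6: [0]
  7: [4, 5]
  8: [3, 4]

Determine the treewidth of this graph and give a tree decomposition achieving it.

Treewidth 1.
One optimal decomposition is:
Bags: B1 = {3, 8}  B2 = {4, 8}  B3 = {4, 7}  B4 = {5, 7}  B5 = {1, 5}  B6 = {1, 2}  B7 = {0, 2}  B8 = {0, 6}
Tree: B1–B2, B2–B3, B3–B4, B4–B5, B5–B6, B6–B7, B7–B8

Each bag holds 2 vertices, so the decomposition has width 1, which upper-bounds the treewidth. G has an edge, so its treewidth is at least 1. Hence tw(G) = 1 exactly.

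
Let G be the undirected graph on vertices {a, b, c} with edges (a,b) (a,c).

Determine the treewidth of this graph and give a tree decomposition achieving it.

Each bag holds 2 vertices, so the decomposition has width 1, which upper-bounds the treewidth. Any graph with an edge has treewidth ≥ 1, and G has the edge a–b. Hence tw(G) = 1 exactly.

Treewidth 1.
Bags: B1 = {a, b}  B2 = {a, c}
Tree: B1–B2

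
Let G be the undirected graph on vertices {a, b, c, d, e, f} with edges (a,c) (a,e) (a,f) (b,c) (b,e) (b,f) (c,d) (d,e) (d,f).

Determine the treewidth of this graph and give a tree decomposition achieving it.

Treewidth 3.
One such decomposition:
Bags: B1 = {a, b, d, e}  B2 = {a, b, d, f}  B3 = {a, b, c, d}
Tree: B1–B2, B2–B3

Every bag has size at most 4, so the width is 4 − 1 = 3 and tw(G) ≤ 3. For the lower bound: the 4 vertex sets {d,e}, {a,f}, {b}, {c} are disjoint, each induces a connected subgraph, and every pair is joined by at least one edge of G. Contracting each set to a single vertex therefore yields K_{4} as a minor, and since treewidth is minor-monotone, tw(G) ≥ tw(K_{4}) = 3. The upper and lower bounds meet at 3, so that is the treewidth.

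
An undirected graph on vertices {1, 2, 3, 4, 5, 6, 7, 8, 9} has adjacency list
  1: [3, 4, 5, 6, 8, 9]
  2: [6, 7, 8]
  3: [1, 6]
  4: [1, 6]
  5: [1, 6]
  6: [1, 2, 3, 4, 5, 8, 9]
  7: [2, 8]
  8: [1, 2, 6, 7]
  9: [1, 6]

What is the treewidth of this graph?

A width-2 tree decomposition is:
Bags: B1 = {1, 4, 6}  B2 = {1, 6, 8}  B3 = {1, 6, 9}  B4 = {1, 5, 6}  B5 = {2, 6, 8}  B6 = {1, 3, 6}  B7 = {2, 7, 8}
Tree: B1–B2, B1–B3, B1–B4, B2–B5, B4–B6, B5–B7
Each bag holds 3 vertices, so the decomposition has width 2, which upper-bounds the treewidth. For the lower bound, the 3 vertices {1, 3, 6} are pairwise adjacent, and any tree decomposition puts a clique entirely inside one bag — forcing width ≥ 2. Therefore the treewidth is 2.

2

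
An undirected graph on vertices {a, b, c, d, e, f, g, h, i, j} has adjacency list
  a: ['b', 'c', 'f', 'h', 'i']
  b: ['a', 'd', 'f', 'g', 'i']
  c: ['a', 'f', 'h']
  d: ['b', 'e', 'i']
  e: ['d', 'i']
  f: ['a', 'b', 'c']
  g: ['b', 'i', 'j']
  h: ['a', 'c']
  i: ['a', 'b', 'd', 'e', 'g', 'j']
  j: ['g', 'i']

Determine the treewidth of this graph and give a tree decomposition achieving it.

Treewidth 2.
One optimal decomposition is:
Bags: B1 = {a, b, i}  B2 = {b, g, i}  B3 = {b, d, i}  B4 = {d, e, i}  B5 = {g, i, j}  B6 = {a, b, f}  B7 = {a, c, f}  B8 = {a, c, h}
Tree: B1–B2, B1–B3, B3–B4, B2–B5, B1–B6, B6–B7, B7–B8

The largest bag has 3 vertices, giving width 2; this decomposition certifies tw(G) ≤ 2. Conversely, {a, c, h} is a clique of size 3, and the vertices of any clique must share a bag in every tree decomposition; so some bag has ≥ 3 vertices and tw(G) ≥ 2. Combining the bounds, tw(G) = 2.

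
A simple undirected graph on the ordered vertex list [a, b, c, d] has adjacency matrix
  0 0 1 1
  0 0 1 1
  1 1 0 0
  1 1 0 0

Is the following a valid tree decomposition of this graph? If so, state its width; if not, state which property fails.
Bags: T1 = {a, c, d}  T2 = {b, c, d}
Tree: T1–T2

Yes; width 2.

Every vertex of G appears in some bag (union = {a, b, c, d}); every edge is covered by a bag; and for each vertex v the set of bags containing v is connected in the bag tree. The decomposition is therefore valid. The largest bag has 3 vertices, so the width is 2.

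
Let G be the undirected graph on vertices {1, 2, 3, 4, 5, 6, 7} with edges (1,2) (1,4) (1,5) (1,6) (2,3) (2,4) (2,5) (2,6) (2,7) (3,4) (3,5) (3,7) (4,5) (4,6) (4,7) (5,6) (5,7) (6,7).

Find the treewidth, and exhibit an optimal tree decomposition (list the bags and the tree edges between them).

Treewidth 4.
Bags: B1 = {2, 3, 4, 5, 7}  B2 = {2, 4, 5, 6, 7}  B3 = {1, 2, 4, 5, 6}
Tree: B1–B2, B2–B3

Each bag holds 5 vertices, so the decomposition has width 4, which upper-bounds the treewidth. Conversely, {2, 3, 4, 5, 7} is a clique of size 5, and the vertices of any clique must share a bag in every tree decomposition; so some bag has ≥ 5 vertices and tw(G) ≥ 4. The upper and lower bounds meet at 4, so that is the treewidth.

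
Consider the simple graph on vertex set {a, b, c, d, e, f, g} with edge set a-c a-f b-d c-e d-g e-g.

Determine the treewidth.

1

A width-1 tree decomposition is:
Bags: B1 = {a, f}  B2 = {a, c}  B3 = {c, e}  B4 = {e, g}  B5 = {d, g}  B6 = {b, d}
Tree: B1–B2, B2–B3, B3–B4, B4–B5, B5–B6
Each bag holds 2 vertices, so the decomposition has width 1, which upper-bounds the treewidth. G has an edge, so its treewidth is at least 1. Hence tw(G) = 1 exactly.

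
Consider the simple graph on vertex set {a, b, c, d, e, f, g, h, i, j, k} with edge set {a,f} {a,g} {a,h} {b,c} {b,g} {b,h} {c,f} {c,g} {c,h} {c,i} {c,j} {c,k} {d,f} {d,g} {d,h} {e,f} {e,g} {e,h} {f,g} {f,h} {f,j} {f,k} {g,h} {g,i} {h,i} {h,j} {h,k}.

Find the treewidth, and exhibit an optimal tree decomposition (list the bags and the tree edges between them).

Each bag holds 4 vertices, so the decomposition has width 3, which upper-bounds the treewidth. For the lower bound, the 4 vertices {d, f, g, h} are pairwise adjacent, and any tree decomposition puts a clique entirely inside one bag — forcing width ≥ 3. Hence tw(G) = 3 exactly.

Treewidth 3.
Bags: B1 = {d, f, g, h}  B2 = {c, f, g, h}  B3 = {a, f, g, h}  B4 = {e, f, g, h}  B5 = {c, f, h, j}  B6 = {c, g, h, i}  B7 = {c, f, h, k}  B8 = {b, c, g, h}
Tree: B1–B2, B1–B3, B1–B4, B2–B5, B2–B6, B2–B7, B2–B8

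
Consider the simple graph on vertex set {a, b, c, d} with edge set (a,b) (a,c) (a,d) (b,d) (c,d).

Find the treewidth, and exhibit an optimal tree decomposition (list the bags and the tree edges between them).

Treewidth 2.
One optimal decomposition is:
Bags: B1 = {a, b, d}  B2 = {a, c, d}
Tree: B1–B2

Every bag has size at most 3, so the width is 3 − 1 = 2 and tw(G) ≤ 2. On the other hand G contains the 3-clique {a, c, d}. A clique must lie in a single bag of any decomposition, so no decomposition can have width below 2. Hence tw(G) = 2 exactly.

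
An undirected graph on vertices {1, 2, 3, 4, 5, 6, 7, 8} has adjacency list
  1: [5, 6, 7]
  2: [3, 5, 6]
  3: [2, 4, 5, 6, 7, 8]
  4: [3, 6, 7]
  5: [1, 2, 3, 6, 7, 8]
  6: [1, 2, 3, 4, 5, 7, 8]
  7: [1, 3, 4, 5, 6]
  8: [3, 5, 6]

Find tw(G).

A width-3 tree decomposition is:
Bags: B1 = {3, 4, 6, 7}  B2 = {3, 5, 6, 7}  B3 = {2, 3, 5, 6}  B4 = {3, 5, 6, 8}  B5 = {1, 5, 6, 7}
Tree: B1–B2, B2–B3, B3–B4, B2–B5
Every bag has size at most 4, so the width is 4 − 1 = 3 and tw(G) ≤ 3. For the lower bound, the 4 vertices {1, 5, 6, 7} are pairwise adjacent, and any tree decomposition puts a clique entirely inside one bag — forcing width ≥ 3. Therefore the treewidth is 3.

3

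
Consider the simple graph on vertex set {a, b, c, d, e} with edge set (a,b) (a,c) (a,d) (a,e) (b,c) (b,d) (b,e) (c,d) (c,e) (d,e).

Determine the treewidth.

4

A width-4 tree decomposition is:
Bags: B1 = {a, b, c, d, e}
Tree: (single bag)
With just one bag of size 5, the width is 5 − 1 = 4, so tw(G) ≤ 4. Conversely, {a, b, c, d, e} is a clique of size 5, and the vertices of any clique must share a bag in every tree decomposition; so some bag has ≥ 5 vertices and tw(G) ≥ 4. Hence tw(G) = 4 exactly.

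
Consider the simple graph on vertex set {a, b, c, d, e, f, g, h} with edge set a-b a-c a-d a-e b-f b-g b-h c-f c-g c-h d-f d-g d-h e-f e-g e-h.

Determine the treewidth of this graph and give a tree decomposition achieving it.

Every bag has size at most 5, so the width is 5 − 1 = 4 and tw(G) ≤ 4. For the lower bound: the 5 vertex sets {c,h}, {a,d}, {e,f}, {b}, {g} are disjoint, each induces a connected subgraph, and every pair is joined by at least one edge of G. Contracting each set to a single vertex therefore yields K_{5} as a minor, and since treewidth is minor-monotone, tw(G) ≥ tw(K_{5}) = 4. Hence tw(G) = 4 exactly.

Treewidth 4.
Bags: B1 = {b, c, d, e, h}  B2 = {a, b, c, d, e}  B3 = {b, c, d, e, f}  B4 = {b, c, d, e, g}
Tree: B1–B2, B2–B3, B3–B4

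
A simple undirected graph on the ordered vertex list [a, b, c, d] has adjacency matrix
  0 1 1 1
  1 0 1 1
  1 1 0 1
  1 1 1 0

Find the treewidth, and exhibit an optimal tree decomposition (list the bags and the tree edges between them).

Treewidth 3.
One such decomposition:
Bags: B1 = {a, b, c, d}
Tree: (single bag)

With just one bag of size 4, the width is 4 − 1 = 3, so tw(G) ≤ 3. On the other hand G contains the 4-clique {a, b, c, d}. A clique must lie in a single bag of any decomposition, so no decomposition can have width below 3. Hence tw(G) = 3 exactly.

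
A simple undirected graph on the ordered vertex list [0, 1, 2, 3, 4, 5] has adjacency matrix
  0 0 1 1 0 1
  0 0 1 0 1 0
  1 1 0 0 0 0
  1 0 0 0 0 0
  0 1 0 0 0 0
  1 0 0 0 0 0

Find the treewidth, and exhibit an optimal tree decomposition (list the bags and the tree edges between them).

Treewidth 1.
One such decomposition:
Bags: B1 = {0, 2}  B2 = {0, 3}  B3 = {1, 2}  B4 = {0, 5}  B5 = {1, 4}
Tree: B1–B2, B1–B3, B2–B4, B3–B5

Every bag has size at most 2, so the width is 2 − 1 = 1 and tw(G) ≤ 1. Since G has at least one edge (e.g. 2–0), it is not an edgeless graph, so tw(G) ≥ 1. Combining the bounds, tw(G) = 1.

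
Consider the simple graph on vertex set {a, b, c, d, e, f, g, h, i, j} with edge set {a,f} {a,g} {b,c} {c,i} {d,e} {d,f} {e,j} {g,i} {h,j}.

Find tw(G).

A width-1 tree decomposition is:
Bags: B1 = {b, c}  B2 = {c, i}  B3 = {g, i}  B4 = {a, g}  B5 = {a, f}  B6 = {d, f}  B7 = {d, e}  B8 = {e, j}  B9 = {h, j}
Tree: B1–B2, B2–B3, B3–B4, B4–B5, B5–B6, B6–B7, B7–B8, B8–B9
The largest bag has 2 vertices, giving width 1; this decomposition certifies tw(G) ≤ 1. Since G has at least one edge (e.g. b–c), it is not an edgeless graph, so tw(G) ≥ 1. Therefore the treewidth is 1.

1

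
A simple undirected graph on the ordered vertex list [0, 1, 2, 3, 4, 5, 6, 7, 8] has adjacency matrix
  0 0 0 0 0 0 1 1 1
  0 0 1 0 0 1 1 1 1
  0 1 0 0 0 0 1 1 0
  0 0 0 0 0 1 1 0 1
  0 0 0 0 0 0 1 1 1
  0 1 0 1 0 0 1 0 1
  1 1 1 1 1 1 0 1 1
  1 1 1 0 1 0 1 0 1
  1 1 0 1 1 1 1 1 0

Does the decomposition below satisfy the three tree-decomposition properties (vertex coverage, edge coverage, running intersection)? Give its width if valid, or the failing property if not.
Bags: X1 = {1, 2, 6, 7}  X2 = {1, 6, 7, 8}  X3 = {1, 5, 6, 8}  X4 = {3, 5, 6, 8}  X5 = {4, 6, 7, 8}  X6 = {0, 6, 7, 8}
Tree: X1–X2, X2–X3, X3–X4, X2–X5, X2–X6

Checking the three conditions: (i) the bags cover all of {0, 1, 2, 3, 4, 5, 6, 7, 8}; (ii) for each edge, some bag contains both endpoints; (iii) the bags containing any fixed vertex form a subtree. All hold, so the decomposition is valid with width 4 − 1 = 3.

Yes; width 3.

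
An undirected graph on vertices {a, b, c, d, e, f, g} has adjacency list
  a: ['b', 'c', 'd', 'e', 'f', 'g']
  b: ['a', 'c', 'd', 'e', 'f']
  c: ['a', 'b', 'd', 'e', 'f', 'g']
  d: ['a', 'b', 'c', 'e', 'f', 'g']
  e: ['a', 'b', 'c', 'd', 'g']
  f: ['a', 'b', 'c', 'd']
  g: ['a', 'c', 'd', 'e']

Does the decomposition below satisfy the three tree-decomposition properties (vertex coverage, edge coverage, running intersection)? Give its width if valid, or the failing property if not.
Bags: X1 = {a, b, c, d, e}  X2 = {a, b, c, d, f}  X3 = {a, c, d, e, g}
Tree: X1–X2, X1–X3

Yes; width 4.

Checking the three conditions: (i) the bags cover all of {a, b, c, d, e, f, g}; (ii) for each edge, some bag contains both endpoints; (iii) the bags containing any fixed vertex form a subtree. All hold, so the decomposition is valid with width 5 − 1 = 4.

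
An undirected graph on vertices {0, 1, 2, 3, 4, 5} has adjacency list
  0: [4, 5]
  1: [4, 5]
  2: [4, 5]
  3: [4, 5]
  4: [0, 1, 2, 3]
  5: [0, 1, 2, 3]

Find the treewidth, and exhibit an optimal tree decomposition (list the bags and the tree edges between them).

Treewidth 2.
Bags: B1 = {3, 4, 5}  B2 = {0, 4, 5}  B3 = {1, 4, 5}  B4 = {2, 4, 5}
Tree: B1–B2, B2–B3, B3–B4

Every bag has size at most 3, so the width is 3 − 1 = 2 and tw(G) ≤ 2. The edges 4–3–5–0–4 form a cycle, so G is not a tree and its treewidth is at least 2. Hence tw(G) = 2 exactly.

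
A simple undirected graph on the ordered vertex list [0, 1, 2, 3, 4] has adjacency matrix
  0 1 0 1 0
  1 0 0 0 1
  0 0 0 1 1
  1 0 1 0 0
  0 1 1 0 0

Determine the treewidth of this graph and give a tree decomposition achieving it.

Treewidth 2.
Bags: B1 = {2, 3, 4}  B2 = {1, 3, 4}  B3 = {0, 1, 3}
Tree: B1–B2, B2–B3

The largest bag has 3 vertices, giving width 2; this decomposition certifies tw(G) ≤ 2. Since 3–2–4–1–0–3 is a cycle in G, G is not acyclic. Forests are exactly the graphs of treewidth ≤ 1, so tw(G) ≥ 2. Combining the bounds, tw(G) = 2.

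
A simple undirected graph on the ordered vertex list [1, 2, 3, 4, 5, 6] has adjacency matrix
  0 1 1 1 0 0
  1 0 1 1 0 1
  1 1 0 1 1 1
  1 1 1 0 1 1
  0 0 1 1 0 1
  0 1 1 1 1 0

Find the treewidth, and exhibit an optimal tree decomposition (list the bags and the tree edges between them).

Treewidth 3.
One optimal decomposition is:
Bags: B1 = {3, 4, 5, 6}  B2 = {2, 3, 4, 6}  B3 = {1, 2, 3, 4}
Tree: B1–B2, B2–B3

The largest bag has 4 vertices, giving width 3; this decomposition certifies tw(G) ≤ 3. For the lower bound, the 4 vertices {1, 2, 3, 4} are pairwise adjacent, and any tree decomposition puts a clique entirely inside one bag — forcing width ≥ 3. The upper and lower bounds meet at 3, so that is the treewidth.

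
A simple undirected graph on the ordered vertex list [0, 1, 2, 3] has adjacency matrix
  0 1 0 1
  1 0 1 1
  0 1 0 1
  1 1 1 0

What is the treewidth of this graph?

2

A width-2 tree decomposition is:
Bags: B1 = {1, 2, 3}  B2 = {0, 1, 3}
Tree: B1–B2
Every bag has size at most 3, so the width is 3 − 1 = 2 and tw(G) ≤ 2. For the lower bound, the 3 vertices {0, 1, 3} are pairwise adjacent, and any tree decomposition puts a clique entirely inside one bag — forcing width ≥ 2. Hence tw(G) = 2 exactly.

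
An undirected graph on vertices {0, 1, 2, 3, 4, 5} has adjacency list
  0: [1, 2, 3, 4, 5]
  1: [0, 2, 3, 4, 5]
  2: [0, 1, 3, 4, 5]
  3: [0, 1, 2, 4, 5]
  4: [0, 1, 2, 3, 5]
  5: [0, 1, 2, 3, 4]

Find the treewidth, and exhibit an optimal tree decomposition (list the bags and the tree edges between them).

Treewidth 5.
One optimal decomposition is:
Bags: B1 = {0, 1, 2, 3, 4, 5}
Tree: (single bag)

With just one bag of size 6, the width is 6 − 1 = 5, so tw(G) ≤ 5. For the lower bound, the 6 vertices {0, 1, 2, 3, 4, 5} are pairwise adjacent, and any tree decomposition puts a clique entirely inside one bag — forcing width ≥ 5. Combining the bounds, tw(G) = 5.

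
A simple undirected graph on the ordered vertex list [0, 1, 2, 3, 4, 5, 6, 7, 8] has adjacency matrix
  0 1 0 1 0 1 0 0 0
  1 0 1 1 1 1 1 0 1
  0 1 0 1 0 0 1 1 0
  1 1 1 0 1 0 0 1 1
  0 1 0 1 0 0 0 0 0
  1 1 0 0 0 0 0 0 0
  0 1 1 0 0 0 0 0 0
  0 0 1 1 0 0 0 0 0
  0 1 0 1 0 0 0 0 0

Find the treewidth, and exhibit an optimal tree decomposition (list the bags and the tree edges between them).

Treewidth 2.
Bags: B1 = {2, 3, 7}  B2 = {1, 2, 3}  B3 = {1, 2, 6}  B4 = {0, 1, 3}  B5 = {1, 3, 8}  B6 = {0, 1, 5}  B7 = {1, 3, 4}
Tree: B1–B2, B2–B3, B2–B4, B2–B5, B4–B6, B4–B7

Each bag holds 3 vertices, so the decomposition has width 2, which upper-bounds the treewidth. Conversely, {0, 1, 3} is a clique of size 3, and the vertices of any clique must share a bag in every tree decomposition; so some bag has ≥ 3 vertices and tw(G) ≥ 2. The upper and lower bounds meet at 2, so that is the treewidth.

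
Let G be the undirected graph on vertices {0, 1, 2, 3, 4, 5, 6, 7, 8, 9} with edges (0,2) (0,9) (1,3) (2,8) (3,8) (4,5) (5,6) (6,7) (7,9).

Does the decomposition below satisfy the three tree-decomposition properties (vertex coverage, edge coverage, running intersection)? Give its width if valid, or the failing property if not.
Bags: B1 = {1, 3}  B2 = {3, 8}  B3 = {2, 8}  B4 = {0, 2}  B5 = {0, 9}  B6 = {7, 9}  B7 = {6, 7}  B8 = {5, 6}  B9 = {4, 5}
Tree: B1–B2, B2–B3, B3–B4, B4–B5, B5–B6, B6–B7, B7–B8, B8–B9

Yes; width 1.

Every vertex of G appears in some bag (union = {0, 1, 2, 3, 4, 5, 6, 7, 8, 9}); every edge is covered by a bag; and for each vertex v the set of bags containing v is connected in the bag tree. The decomposition is therefore valid. The largest bag has 2 vertices, so the width is 1.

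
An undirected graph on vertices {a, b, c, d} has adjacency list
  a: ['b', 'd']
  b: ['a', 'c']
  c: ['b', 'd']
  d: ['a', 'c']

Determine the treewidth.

2

A width-2 tree decomposition is:
Bags: B1 = {a, b, c}  B2 = {a, c, d}
Tree: B1–B2
The largest bag has 3 vertices, giving width 2; this decomposition certifies tw(G) ≤ 2. For the lower bound, G contains the cycle c–b–a–d–c, so G is not a forest; only forests have treewidth ≤ 1, hence tw(G) ≥ 2. Combining the bounds, tw(G) = 2.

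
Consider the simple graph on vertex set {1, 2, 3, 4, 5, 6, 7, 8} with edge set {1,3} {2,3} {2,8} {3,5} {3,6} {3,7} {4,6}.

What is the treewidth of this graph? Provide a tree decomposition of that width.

Treewidth 1.
One optimal decomposition is:
Bags: B1 = {3, 6}  B2 = {2, 3}  B3 = {1, 3}  B4 = {3, 5}  B5 = {2, 8}  B6 = {3, 7}  B7 = {4, 6}
Tree: B1–B2, B2–B3, B3–B4, B2–B5, B3–B6, B1–B7

Every bag has size at most 2, so the width is 2 − 1 = 1 and tw(G) ≤ 1. Any graph with an edge has treewidth ≥ 1, and G has the edge 3–6. Therefore the treewidth is 1.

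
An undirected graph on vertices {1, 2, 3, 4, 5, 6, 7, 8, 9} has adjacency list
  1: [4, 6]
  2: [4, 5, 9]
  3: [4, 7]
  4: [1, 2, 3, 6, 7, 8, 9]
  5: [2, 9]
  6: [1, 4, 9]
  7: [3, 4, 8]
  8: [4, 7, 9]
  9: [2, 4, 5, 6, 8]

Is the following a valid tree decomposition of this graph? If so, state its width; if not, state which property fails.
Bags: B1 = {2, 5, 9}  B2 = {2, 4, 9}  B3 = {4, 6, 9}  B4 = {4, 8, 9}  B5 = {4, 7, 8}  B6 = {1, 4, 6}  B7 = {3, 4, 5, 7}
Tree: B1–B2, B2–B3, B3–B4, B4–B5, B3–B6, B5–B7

A tree decomposition must satisfy three properties: every vertex lies in some bag; for every edge, both endpoints lie together in some bag; and for every vertex, the bags containing it form a connected subtree. Here bags containing vertex 5 are not connected in the tree, so the decomposition is invalid.

No — bags containing vertex 5 are not connected in the tree.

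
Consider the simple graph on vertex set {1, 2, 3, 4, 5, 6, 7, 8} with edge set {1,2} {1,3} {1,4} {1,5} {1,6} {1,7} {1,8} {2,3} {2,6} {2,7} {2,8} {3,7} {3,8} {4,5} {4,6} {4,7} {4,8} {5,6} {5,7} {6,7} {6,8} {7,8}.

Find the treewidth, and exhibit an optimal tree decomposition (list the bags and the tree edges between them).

Each bag holds 5 vertices, so the decomposition has width 4, which upper-bounds the treewidth. Conversely, {1, 2, 3, 7, 8} is a clique of size 5, and the vertices of any clique must share a bag in every tree decomposition; so some bag has ≥ 5 vertices and tw(G) ≥ 4. Therefore the treewidth is 4.

Treewidth 4.
Bags: B1 = {1, 4, 5, 6, 7}  B2 = {1, 4, 6, 7, 8}  B3 = {1, 2, 6, 7, 8}  B4 = {1, 2, 3, 7, 8}
Tree: B1–B2, B2–B3, B3–B4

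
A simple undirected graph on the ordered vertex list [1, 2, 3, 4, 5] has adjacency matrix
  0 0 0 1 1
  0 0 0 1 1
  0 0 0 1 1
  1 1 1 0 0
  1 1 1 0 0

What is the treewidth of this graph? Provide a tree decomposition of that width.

Each bag holds 3 vertices, so the decomposition has width 2, which upper-bounds the treewidth. For the lower bound, G contains the cycle 4–1–5–3–4, so G is not a forest; only forests have treewidth ≤ 1, hence tw(G) ≥ 2. Therefore the treewidth is 2.

Treewidth 2.
One such decomposition:
Bags: B1 = {1, 4, 5}  B2 = {3, 4, 5}  B3 = {2, 4, 5}
Tree: B1–B2, B2–B3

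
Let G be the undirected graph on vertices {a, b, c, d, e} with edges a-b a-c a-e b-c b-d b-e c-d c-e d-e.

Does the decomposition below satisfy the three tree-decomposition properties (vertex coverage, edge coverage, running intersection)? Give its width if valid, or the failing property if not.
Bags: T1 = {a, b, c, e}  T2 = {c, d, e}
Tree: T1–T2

A tree decomposition must satisfy three properties: every vertex lies in some bag; for every edge, both endpoints lie together in some bag; and for every vertex, the bags containing it form a connected subtree. Here edge (b,d) lies in no bag, so the decomposition is invalid.

No — edge (b,d) lies in no bag.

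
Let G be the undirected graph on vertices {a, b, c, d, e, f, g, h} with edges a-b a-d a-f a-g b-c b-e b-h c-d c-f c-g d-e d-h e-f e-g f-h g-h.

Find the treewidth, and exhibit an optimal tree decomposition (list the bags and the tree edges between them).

Every bag has size at most 5, so the width is 5 − 1 = 4 and tw(G) ≤ 4. For the lower bound: the 5 vertex sets {g,h}, {c,f}, {a,b}, {e}, {d} are disjoint, each induces a connected subgraph, and every pair is joined by at least one edge of G. Contracting each set to a single vertex therefore yields K_{5} as a minor, and since treewidth is minor-monotone, tw(G) ≥ tw(K_{5}) = 4. Therefore the treewidth is 4.

Treewidth 4.
One such decomposition:
Bags: B1 = {a, c, e, g, h}  B2 = {a, c, e, f, h}  B3 = {a, b, c, e, h}  B4 = {a, c, d, e, h}
Tree: B1–B2, B2–B3, B3–B4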